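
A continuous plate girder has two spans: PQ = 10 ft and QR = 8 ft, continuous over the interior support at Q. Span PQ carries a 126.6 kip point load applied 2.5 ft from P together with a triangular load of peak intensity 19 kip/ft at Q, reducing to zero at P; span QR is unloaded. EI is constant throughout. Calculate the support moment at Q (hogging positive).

M_Q = 152.8 kip·ft

Take M_Q as the redundant. Released structure: two simple spans PQ and QR with a hinge at Q.
Discontinuity in slope at Q on the released structure — sum the simple-span end rotations:
  span PQ: point load 126.6 at a = 2.5: Pab(L + a)/(6LEI) = 494.5/EI
  span PQ: triangular load, peak 19: w₀L³/(45EI) = 422.2/EI
  relative rotation θ_0 = (916.8 + 0)/EI = 916.8/EI
A unit hogging moment at Q produces rotation L₁/(3EI) + L₂/(3EI) = 6/EI.
Compatibility: M_Q·(L₁+L₂)/(3EI) = θ_0, giving M_Q = 152.8 kip·ft (hogging).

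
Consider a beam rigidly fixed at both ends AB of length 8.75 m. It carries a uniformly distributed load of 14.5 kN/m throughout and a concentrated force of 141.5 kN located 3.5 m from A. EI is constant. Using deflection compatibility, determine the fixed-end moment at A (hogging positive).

M_A = 270.8 kN·m

Release both end moments; the primary structure is a simply-supported span AB with redundants M_A and M_B.
On the primary (simply-supported) span, the end slopes from the loading are:
  at A: UDL 14.5: wL³/(24EI) = 404.7/EI
  at B: UDL 14.5: wL³/(24EI) = 404.7/EI
  at A: point load 141.5 at a = 3.5: Pab(L + b)/(6LEI) = 693.4/EI
  at B: point load 141.5 at a = 3.5: Pab(L + a)/(6LEI) = 606.7/EI
  θ_A0 = 1098/EI,  θ_B0 = 1011/EI
Flexibility coefficients: a unit moment at one end gives L/(3EI) there and L/(6EI) at the far end, so f₁₁ = f₂₂ = 2.917/EI and f₁₂ = f₂₁ = 1.458/EI.
Compatibility — zero rotation at each built-in end:
  2.917 M_A + 1.458 M_B = 1098
  1.458 M_A + 2.917 M_B = 1011
Solving the pair gives M_A = 270.8 kN·m and M_B = 211.4 kN·m (hogging).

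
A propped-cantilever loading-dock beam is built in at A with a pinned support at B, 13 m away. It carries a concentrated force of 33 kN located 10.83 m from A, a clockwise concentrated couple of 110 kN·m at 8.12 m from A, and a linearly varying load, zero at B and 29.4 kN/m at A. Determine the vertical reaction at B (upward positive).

R_B = 73.94 kN

Release the roller at B. Primary structure: cantilever fixed at A.
Free-end deflection of the primary structure under the applied loading (downward +):
  point load 33 at a = 10.83: Pa²(3L − a)/(6EI) = 18172/EI
  clockwise couple 110 at a = 8.12: M₀a(2L − a)/(2EI) = 7985/EI
  triangular load, peak 29.4 at the fixed end: w₀L⁴/(30EI) = 27990/EI
  δ_0 = 54147/EI
Flexibility coefficient — unit upward force at B: δ_{BB} = L³/(3EI) = 732.3/EI.
Compatibility at B: δ_0 − R_B·δ_{BB} = 0, so R_B = 54147/732.3 = 73.94 kN.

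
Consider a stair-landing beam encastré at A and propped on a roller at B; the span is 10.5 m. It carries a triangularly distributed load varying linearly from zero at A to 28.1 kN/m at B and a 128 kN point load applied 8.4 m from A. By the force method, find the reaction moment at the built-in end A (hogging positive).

M_A = 309.7 kN·m

Release the roller at B. Primary structure: cantilever fixed at A.
Downward deflection at the released point B due to the loads:
  triangular load, peak 28.1 at the free end: 11w₀L⁴/(120EI) = 31309/EI
  point load 128 at a = 8.4: Pa²(3L − a)/(6EI) = 34772/EI
  δ_0 = 66081/EI
Flexibility coefficient — unit upward force at B: δ_{BB} = L³/(3EI) = 385.9/EI.
The prop prevents deflection at B: R_B = δ_0/δ_{BB} = 66081/385.9 = 171.3 kN.
Moment equilibrium about A: M_A = Σ(load moments about A) − R_B·L = 2108 − 171.3×10.5 = 309.7 kN·m.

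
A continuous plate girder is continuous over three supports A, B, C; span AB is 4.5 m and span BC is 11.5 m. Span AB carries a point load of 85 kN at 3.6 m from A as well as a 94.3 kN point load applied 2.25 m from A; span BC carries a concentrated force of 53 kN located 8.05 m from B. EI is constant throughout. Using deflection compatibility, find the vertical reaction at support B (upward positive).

R_B = 161.2 kN

Take M_B as the redundant. Released structure: two simple spans AB and BC with a hinge at B.
End slopes at the hinge B, treating each span as simply supported:
  span AB: point load 85 at a = 3.6: Pab(L + a)/(6LEI) = 82.62/EI
  span AB: point load 94.3 at a = 2.25: Pab(L + a)/(6LEI) = 119.3/EI
  span BC: point load 53 at a = 8.05: Pab(L + b)/(6LEI) = 318.9/EI
  relative rotation θ_0 = (202 + 318.9)/EI = 520.9/EI
A unit hogging moment at B produces rotation L₁/(3EI) + L₂/(3EI) = 5.333/EI.
Compatibility: M_B·(L₁+L₂)/(3EI) = θ_0, giving M_B = 97.67 kN·m (hogging).
Span AB, ΣM about A with M_B applied at B: R_B^{AB}·4.5 = 518.2 + 97.67, so R_B^{AB} = 136.9 kN and R_A = 179.3 − 136.9 = 42.45 kN.
Span BC, ΣM about C: R_B^{BC}·11.5 = 182.8 + 97.67, so R_B^{BC} = 24.39 kN and R_C = 53 − 24.39 = 28.61 kN.
R_B = 136.9 + 24.39 = 161.2 kN.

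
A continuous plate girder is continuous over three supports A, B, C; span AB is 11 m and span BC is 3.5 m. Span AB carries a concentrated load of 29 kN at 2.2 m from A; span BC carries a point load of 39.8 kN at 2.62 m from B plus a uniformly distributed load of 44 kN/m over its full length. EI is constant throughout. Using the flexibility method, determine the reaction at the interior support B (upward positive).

Insert a hinge at B; M_B is the redundant, and each span becomes simply supported.
End slopes at the hinge B, treating each span as simply supported:
  span AB: point load 29 at a = 2.2: Pab(L + a)/(6LEI) = 112.3/EI
  span BC: point load 39.8 at a = 2.62: Pab(L + b)/(6LEI) = 19.14/EI
  span BC: UDL 44: wL³/(24EI) = 78.6/EI
  relative rotation θ_0 = (112.3 + 97.74)/EI = 210/EI
A unit hogging moment at B produces rotation L₁/(3EI) + L₂/(3EI) = 4.833/EI.
Slope continuity at B: θ_0 = M_B·4.833/EI, so M_B = 210/4.833 = 43.45 kN·m (hogging).
Span AB, ΣM about A with M_B applied at B: R_B^{AB}·11 = 63.8 + 43.45, so R_B^{AB} = 9.75 kN and R_A = 29 − 9.75 = 19.25 kN.
Span BC, ΣM about C: R_B^{BC}·3.5 = 304.5 + 43.45, so R_B^{BC} = 99.42 kN and R_C = 193.8 − 99.42 = 94.38 kN.
R_B = 9.75 + 99.42 = 109.2 kN.

R_B = 109.2 kN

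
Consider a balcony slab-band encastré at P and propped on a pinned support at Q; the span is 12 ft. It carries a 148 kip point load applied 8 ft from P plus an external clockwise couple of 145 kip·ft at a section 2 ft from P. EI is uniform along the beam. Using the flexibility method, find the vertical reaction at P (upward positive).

R_P = 65.72 kip

Release the roller at Q. Primary structure: cantilever fixed at P.
Deflection at Q on the released cantilever, summing each load's contribution:
  point load 148 at a = 8: Pa²(3L − a)/(6EI) = 44203/EI
  clockwise couple 145 at a = 2: M₀a(2L − a)/(2EI) = 3190/EI
  δ_0 = 47393/EI
Flexibility coefficient — unit upward force at Q: δ_{QQ} = L³/(3EI) = 576/EI.
Compatibility at Q: δ_0 − R_Q·δ_{QQ} = 0, so R_Q = 47393/576 = 82.28 kip.
Vertical equilibrium: R_P = ΣP − R_Q = 148 − 82.28 = 65.72 kip.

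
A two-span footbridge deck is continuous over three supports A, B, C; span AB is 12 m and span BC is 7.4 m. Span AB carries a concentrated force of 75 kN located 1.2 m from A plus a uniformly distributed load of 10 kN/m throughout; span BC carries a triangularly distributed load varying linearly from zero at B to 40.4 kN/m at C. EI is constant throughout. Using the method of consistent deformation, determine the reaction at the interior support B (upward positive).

R_B = 158.4 kN

Take M_B as the redundant. Released structure: two simple spans AB and BC with a hinge at B.
Rotations at B on the released spans (each span's end-slope, ×1/EI):
  span AB: point load 75 at a = 1.2: Pab(L + a)/(6LEI) = 178.2/EI
  span AB: UDL 10: wL³/(24EI) = 720/EI
  span BC: triangular load, peak 40.4: 7w₀L³/(360EI) = 318.3/EI
  relative rotation θ_0 = (898.2 + 318.3)/EI = 1217/EI
A unit hogging moment at B produces rotation L₁/(3EI) + L₂/(3EI) = 6.467/EI.
Slope continuity at B: θ_0 = M_B·6.467/EI, so M_B = 1217/6.467 = 188.1 kN·m (hogging).
Span AB, ΣM about A with M_B applied at B: R_B^{AB}·12 = 810 + 188.1, so R_B^{AB} = 83.18 kN and R_A = 195 − 83.18 = 111.8 kN.
Span BC, ΣM about C: R_B^{BC}·7.4 = 368.7 + 188.1, so R_B^{BC} = 75.25 kN and R_C = 149.5 − 75.25 = 74.23 kN.
R_B = 83.18 + 75.25 = 158.4 kN.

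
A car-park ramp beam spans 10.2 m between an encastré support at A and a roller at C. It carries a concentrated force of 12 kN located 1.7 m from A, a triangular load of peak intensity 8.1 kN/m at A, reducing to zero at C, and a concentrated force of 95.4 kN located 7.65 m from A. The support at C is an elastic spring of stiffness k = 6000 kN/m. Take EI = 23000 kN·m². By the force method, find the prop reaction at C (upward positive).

R_C = 68.36 kN

Release the roller at C. Primary structure: cantilever fixed at A.
Primary-structure tip deflection at C by superposition:
  point load 12 at a = 1.7: Pa²(3L − a)/(6EI) = 167/EI
  triangular load, peak 8.1 at the fixed end: w₀L⁴/(30EI) = 2923/EI
  point load 95.4 at a = 7.65: Pa²(3L − a)/(6EI) = 21355/EI
  δ_0 = 24445/EI
Tip deflection under a unit load at C: L³/(3EI) = 353.7/EI.
With EI = 23000 kN·m²: δ_0 = 1.0628 m and δ_{CC} = 0.01538 m/kN.
Compatibility — the spring shortens by R_C/k under the reaction it provides: δ_0 − R_C·δ_{CC} = R_C/k. With 1/k = 0.000167 m/kN, R_C = δ_0 / (δ_{CC} + 1/k) = 1.0628 / (0.01538 + 0.000167) = 68.36 kN.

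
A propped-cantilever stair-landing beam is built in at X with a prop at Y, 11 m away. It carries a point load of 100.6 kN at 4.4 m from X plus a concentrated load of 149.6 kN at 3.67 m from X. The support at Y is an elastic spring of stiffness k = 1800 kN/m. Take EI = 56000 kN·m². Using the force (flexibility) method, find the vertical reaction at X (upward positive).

Take the reaction at Y as the redundant and release it; the primary structure is a cantilever fixed at X.
Deflection at Y on the released cantilever, summing each load's contribution:
  point load 100.6 at a = 4.4: Pa²(3L − a)/(6EI) = 9284/EI
  point load 149.6 at a = 3.67: Pa²(3L − a)/(6EI) = 9850/EI
  δ_0 = 19133/EI
Flexibility coefficient — unit upward force at Y: δ_{YY} = L³/(3EI) = 443.7/EI.
With EI = 56000 kN·m²: δ_0 = 0.34167 m and δ_{YY} = 0.007923 m/kN.
Compatibility — the spring shortens by R_Y/k under the reaction it provides: δ_0 − R_Y·δ_{YY} = R_Y/k. With 1/k = 0.000556 m/kN, R_Y = δ_0 / (δ_{YY} + 1/k) = 0.34167 / (0.007923 + 0.000556) = 40.3 kN.
Vertical equilibrium: R_X = ΣP − R_Y = 250.2 − 40.3 = 209.9 kN.

R_X = 209.9 kN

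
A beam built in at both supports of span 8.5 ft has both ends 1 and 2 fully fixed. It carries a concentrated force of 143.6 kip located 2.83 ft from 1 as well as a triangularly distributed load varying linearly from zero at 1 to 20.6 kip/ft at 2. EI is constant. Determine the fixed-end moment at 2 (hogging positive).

Take the two fixed-end moments M_1, M_2 as redundants; the released structure is the simple span 12.
On the primary (simply-supported) span, the end slopes from the loading are:
  at 1: point load 143.6 at a = 2.83: Pab(L + b)/(6LEI) = 640.2/EI
  at 2: point load 143.6 at a = 2.83: Pab(L + a)/(6LEI) = 511.9/EI
  at 1: triangular load, peak 20.6: 7w₀L³/(360EI) = 246/EI
  at 2: triangular load, peak 20.6: w₀L³/(45EI) = 281.1/EI
  θ_10 = 886.2/EI,  θ_20 = 793/EI
Flexibility coefficients: a unit moment at one end gives L/(3EI) there and L/(6EI) at the far end, so f₁₁ = f₂₂ = 2.833/EI and f₁₂ = f₂₁ = 1.417/EI.
Compatibility — zero rotation at each built-in end:
  2.833 M_1 + 1.417 M_2 = 886.2
  1.417 M_1 + 2.833 M_2 = 793
Solving the pair gives M_1 = 230.4 kip·ft and M_2 = 164.7 kip·ft (hogging).

M_2 = 164.7 kip·ft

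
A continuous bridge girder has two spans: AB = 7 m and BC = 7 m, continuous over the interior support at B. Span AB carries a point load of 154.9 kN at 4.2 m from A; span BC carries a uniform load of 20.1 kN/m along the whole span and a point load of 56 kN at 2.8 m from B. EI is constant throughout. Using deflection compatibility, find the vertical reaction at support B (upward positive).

R_B = 255 kN

Insert a hinge at B; M_B is the redundant, and each span becomes simply supported.
Rotations at B on the released spans (each span's end-slope, ×1/EI):
  span AB: point load 154.9 at a = 4.2: Pab(L + a)/(6LEI) = 485.8/EI
  span BC: UDL 20.1: wL³/(24EI) = 287.3/EI
  span BC: point load 56 at a = 2.8: Pab(L + b)/(6LEI) = 175.6/EI
  relative rotation θ_0 = (485.8 + 462.9)/EI = 948.6/EI
A unit hogging moment at B produces rotation L₁/(3EI) + L₂/(3EI) = 4.667/EI.
Slope continuity at B: θ_0 = M_B·4.667/EI, so M_B = 948.6/4.667 = 203.3 kN·m (hogging).
Span AB, ΣM about A with M_B applied at B: R_B^{AB}·7 = 650.6 + 203.3, so R_B^{AB} = 122 kN and R_A = 154.9 − 122 = 32.92 kN.
Span BC, ΣM about C: R_B^{BC}·7 = 727.6 + 203.3, so R_B^{BC} = 133 kN and R_C = 196.7 − 133 = 63.71 kN.
R_B = 122 + 133 = 255 kN.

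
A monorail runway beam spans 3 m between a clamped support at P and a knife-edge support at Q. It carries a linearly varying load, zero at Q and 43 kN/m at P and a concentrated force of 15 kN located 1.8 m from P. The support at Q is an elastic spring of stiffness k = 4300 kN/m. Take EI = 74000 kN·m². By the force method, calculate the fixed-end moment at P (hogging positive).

Remove the prop at Q; the released (primary) structure is a cantilever built in at P.
Free-end deflection of the primary structure under the applied loading (downward +):
  triangular load, peak 43 at the fixed end: w₀L⁴/(30EI) = 116.1/EI
  point load 15 at a = 1.8: Pa²(3L − a)/(6EI) = 58.32/EI
  δ_0 = 174.4/EI
Flexibility coefficient — unit upward force at Q: δ_{QQ} = L³/(3EI) = 9/EI.
With EI = 74000 kN·m²: δ_0 = 0.002357 m and δ_{QQ} = 0.000122 m/kN.
Compatibility — the spring shortens by R_Q/k under the reaction it provides: δ_0 − R_Q·δ_{QQ} = R_Q/k. With 1/k = 0.000233 m/kN, R_Q = δ_0 / (δ_{QQ} + 1/k) = 0.002357 / (0.000122 + 0.000233) = 6.655 kN.
Moment equilibrium about P: M_P = Σ(load moments about P) − R_Q·L = 91.5 − 6.655×3 = 71.54 kN·m.

M_P = 71.54 kN·m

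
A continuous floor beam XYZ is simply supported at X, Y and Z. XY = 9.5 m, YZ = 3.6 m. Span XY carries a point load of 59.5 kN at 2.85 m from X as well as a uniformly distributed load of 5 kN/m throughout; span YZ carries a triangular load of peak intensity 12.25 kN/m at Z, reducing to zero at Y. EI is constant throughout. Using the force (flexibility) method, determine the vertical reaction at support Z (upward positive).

Release continuity at Y by inserting a hinge; the redundant is the internal moment M_Y. The primary structure is two simply-supported spans XY and YZ.
End slopes at the hinge Y, treating each span as simply supported:
  span XY: point load 59.5 at a = 2.85: Pab(L + a)/(6LEI) = 244.3/EI
  span XY: UDL 5: wL³/(24EI) = 178.6/EI
  span YZ: triangular load, peak 12.25: 7w₀L³/(360EI) = 11.11/EI
  relative rotation θ_0 = (422.9 + 11.11)/EI = 434.1/EI
A unit hogging moment at Y produces rotation L₁/(3EI) + L₂/(3EI) = 4.367/EI.
Slope continuity at Y: θ_0 = M_Y·4.367/EI, so M_Y = 434.1/4.367 = 99.4 kN·m (hogging).
Span YZ, ΣM about Z: R_Y^{YZ}·3.6 = 26.46 + 99.4, so R_Y^{YZ} = 34.96 kN and R_Z = 22.05 − 34.96 = -12.91 kN.

R_Z = -12.91 kN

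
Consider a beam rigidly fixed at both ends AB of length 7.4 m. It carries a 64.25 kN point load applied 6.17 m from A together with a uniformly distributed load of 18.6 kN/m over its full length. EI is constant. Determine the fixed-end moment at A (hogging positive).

Release both end moments; the primary structure is a simply-supported span AB with redundants M_A and M_B.
Simple-span end rotations at A and B under the given loads:
  at A: point load 64.25 at a = 6.17: Pab(L + b)/(6LEI) = 94.77/EI
  at B: point load 64.25 at a = 6.17: Pab(L + a)/(6LEI) = 149/EI
  at A: UDL 18.6: wL³/(24EI) = 314/EI
  at B: UDL 18.6: wL³/(24EI) = 314/EI
  θ_A0 = 408.8/EI,  θ_B0 = 463.1/EI
Flexibility coefficients: a unit moment at one end gives L/(3EI) there and L/(6EI) at the far end, so f₁₁ = f₂₂ = 2.467/EI and f₁₂ = f₂₁ = 1.233/EI.
Compatibility — zero rotation at each built-in end:
  2.467 M_A + 1.233 M_B = 408.8
  1.233 M_A + 2.467 M_B = 463.1
Solving the pair gives M_A = 95.83 kN·m and M_B = 139.8 kN·m (hogging).

M_A = 95.83 kN·m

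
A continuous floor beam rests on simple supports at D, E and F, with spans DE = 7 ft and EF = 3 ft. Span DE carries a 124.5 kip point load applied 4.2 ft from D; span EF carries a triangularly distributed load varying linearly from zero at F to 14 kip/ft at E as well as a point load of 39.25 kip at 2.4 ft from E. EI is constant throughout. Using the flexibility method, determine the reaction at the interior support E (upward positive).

R_E = 155.1 kip

Take M_E as the redundant. Released structure: two simple spans DE and EF with a hinge at E.
Discontinuity in slope at E on the released structure — sum the simple-span end rotations:
  span DE: point load 124.5 at a = 4.2: Pab(L + a)/(6LEI) = 390.4/EI
  span EF: triangular load, peak 14: w₀L³/(45EI) = 8.4/EI
  span EF: point load 39.25 at a = 2.4: Pab(L + b)/(6LEI) = 11.3/EI
  relative rotation θ_0 = (390.4 + 19.7)/EI = 410.1/EI
A unit hogging moment at E produces rotation L₁/(3EI) + L₂/(3EI) = 3.333/EI.
Compatibility: M_E·(L₁+L₂)/(3EI) = θ_0, giving M_E = 123 kip·ft (hogging).
Span DE, ΣM about D with M_E applied at E: R_E^{DE}·7 = 522.9 + 123, so R_E^{DE} = 92.28 kip and R_D = 124.5 − 92.28 = 32.22 kip.
Span EF, ΣM about F: R_E^{EF}·3 = 65.55 + 123, so R_E^{EF} = 62.86 kip and R_F = 60.25 − 62.86 = -2.614 kip.
R_E = 92.28 + 62.86 = 155.1 kip.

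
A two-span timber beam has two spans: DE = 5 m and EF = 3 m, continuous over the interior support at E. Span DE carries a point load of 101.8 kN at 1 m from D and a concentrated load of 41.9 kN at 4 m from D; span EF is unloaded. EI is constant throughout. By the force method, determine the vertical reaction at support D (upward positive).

R_D = 79.94 kN

Insert a hinge at E; M_E is the redundant, and each span becomes simply supported.
End slopes at the hinge E, treating each span as simply supported:
  span DE: point load 101.8 at a = 1: Pab(L + a)/(6LEI) = 81.44/EI
  span DE: point load 41.9 at a = 4: Pab(L + a)/(6LEI) = 50.28/EI
  relative rotation θ_0 = (131.7 + 0)/EI = 131.7/EI
A unit hogging moment at E produces rotation L₁/(3EI) + L₂/(3EI) = 2.667/EI.
Slope continuity at E: θ_0 = M_E·2.667/EI, so M_E = 131.7/2.667 = 49.4 kN·m (hogging).
Span DE, ΣM about D with M_E applied at E: R_E^{DE}·5 = 269.4 + 49.4, so R_E^{DE} = 63.76 kN and R_D = 143.7 − 63.76 = 79.94 kN.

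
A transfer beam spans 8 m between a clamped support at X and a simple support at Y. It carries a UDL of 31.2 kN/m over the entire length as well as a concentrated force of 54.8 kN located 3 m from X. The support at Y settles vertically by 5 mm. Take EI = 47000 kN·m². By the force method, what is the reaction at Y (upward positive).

Take the reaction at Y as the redundant and release it; the primary structure is a cantilever fixed at X.
Downward deflection at the released point Y due to the loads:
  UDL 31.2: wL⁴/(8EI) = 15974/EI
  point load 54.8 at a = 3: Pa²(3L − a)/(6EI) = 1726/EI
  δ_0 = 17701/EI
Tip deflection under a unit load at Y: L³/(3EI) = 170.7/EI.
With EI = 47000 kN·m²: δ_0 = 0.37661 m and δ_{YY} = 0.003631 m/kN.
Compatibility — the beam at Y must follow the support down by 0.005 m: δ_0 − R_Y·δ_{YY} = 0.005, so R_Y = (0.37661 − 0.005)/0.003631 = 102.3 kN.

R_Y = 102.3 kN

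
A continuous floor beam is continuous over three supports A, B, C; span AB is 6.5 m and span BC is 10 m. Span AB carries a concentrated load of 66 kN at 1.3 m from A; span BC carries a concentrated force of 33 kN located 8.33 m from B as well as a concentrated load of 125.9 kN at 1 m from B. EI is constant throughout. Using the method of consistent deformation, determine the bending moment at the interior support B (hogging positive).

M_B = 97.7 kN·m

Release continuity at B by inserting a hinge; the redundant is the internal moment M_B. The primary structure is two simply-supported spans AB and BC.
End slopes at the hinge B, treating each span as simply supported:
  span AB: point load 66 at a = 1.3: Pab(L + a)/(6LEI) = 89.23/EI
  span BC: point load 33 at a = 8.33: Pab(L + b)/(6LEI) = 89.29/EI
  span BC: point load 125.9 at a = 1: Pab(L + b)/(6LEI) = 358.8/EI
  relative rotation θ_0 = (89.23 + 448.1)/EI = 537.3/EI
A unit hogging moment at B produces rotation L₁/(3EI) + L₂/(3EI) = 5.5/EI.
Compatibility: M_B·(L₁+L₂)/(3EI) = θ_0, giving M_B = 97.7 kN·m (hogging).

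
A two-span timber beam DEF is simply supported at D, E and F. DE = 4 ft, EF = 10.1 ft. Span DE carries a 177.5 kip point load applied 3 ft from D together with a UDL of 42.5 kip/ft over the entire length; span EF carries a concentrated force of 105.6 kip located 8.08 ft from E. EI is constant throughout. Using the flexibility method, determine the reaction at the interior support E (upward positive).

Take M_E as the redundant. Released structure: two simple spans DE and EF with a hinge at E.
Discontinuity in slope at E on the released structure — sum the simple-span end rotations:
  span DE: point load 177.5 at a = 3: Pab(L + a)/(6LEI) = 155.3/EI
  span DE: UDL 42.5: wL³/(24EI) = 113.3/EI
  span EF: point load 105.6 at a = 8.08: Pab(L + b)/(6LEI) = 344.7/EI
  relative rotation θ_0 = (268.6 + 344.7)/EI = 613.4/EI
A unit hogging moment at E produces rotation L₁/(3EI) + L₂/(3EI) = 4.7/EI.
Compatibility: M_E·(L₁+L₂)/(3EI) = θ_0, giving M_E = 130.5 kip·ft (hogging).
Span DE, ΣM about D with M_E applied at E: R_E^{DE}·4 = 872.5 + 130.5, so R_E^{DE} = 250.8 kip and R_D = 347.5 − 250.8 = 96.75 kip.
Span EF, ΣM about F: R_E^{EF}·10.1 = 213.3 + 130.5, so R_E^{EF} = 34.04 kip and R_F = 105.6 − 34.04 = 71.56 kip.
R_E = 250.8 + 34.04 = 284.8 kip.

R_E = 284.8 kip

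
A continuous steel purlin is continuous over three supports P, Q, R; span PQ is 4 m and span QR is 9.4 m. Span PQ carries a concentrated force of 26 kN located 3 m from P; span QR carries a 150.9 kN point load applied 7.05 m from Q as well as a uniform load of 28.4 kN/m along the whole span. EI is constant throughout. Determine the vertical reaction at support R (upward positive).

R_R = 210.3 kN

Release continuity at Q by inserting a hinge; the redundant is the internal moment M_Q. The primary structure is two simply-supported spans PQ and QR.
Rotations at Q on the released spans (each span's end-slope, ×1/EI):
  span PQ: point load 26 at a = 3: Pab(L + a)/(6LEI) = 22.75/EI
  span QR: point load 150.9 at a = 7.05: Pab(L + b)/(6LEI) = 520.8/EI
  span QR: UDL 28.4: wL³/(24EI) = 982.9/EI
  relative rotation θ_0 = (22.75 + 1504)/EI = 1526/EI
A unit hogging moment at Q produces rotation L₁/(3EI) + L₂/(3EI) = 4.467/EI.
Compatibility: M_Q·(L₁+L₂)/(3EI) = θ_0, giving M_Q = 341.7 kN·m (hogging).
Span QR, ΣM about R: R_Q^{QR}·9.4 = 1609 + 341.7, so R_Q^{QR} = 207.6 kN and R_R = 417.9 − 207.6 = 210.3 kN.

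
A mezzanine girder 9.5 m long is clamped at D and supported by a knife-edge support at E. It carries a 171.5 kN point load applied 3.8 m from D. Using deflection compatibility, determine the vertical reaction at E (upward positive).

Remove the prop at E; the released (primary) structure is a cantilever built in at D.
Deflection at E on the released cantilever, summing each load's contribution:
  point load 171.5 at a = 3.8: Pa²(3L − a)/(6EI) = 10195/EI
Flexibility coefficient — unit upward force at E: δ_{EE} = L³/(3EI) = 285.8/EI.
Compatibility at E: δ_0 − R_E·δ_{EE} = 0, so R_E = 10195/285.8 = 35.67 kN.

R_E = 35.67 kN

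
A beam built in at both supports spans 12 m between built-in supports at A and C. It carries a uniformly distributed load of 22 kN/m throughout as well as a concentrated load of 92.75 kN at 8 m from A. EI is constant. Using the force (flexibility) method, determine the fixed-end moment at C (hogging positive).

Release both end moments; the primary structure is a simply-supported span AC with redundants M_A and M_C.
End rotations of the released simple span under the applied load (×1/EI):
  at A: UDL 22: wL³/(24EI) = 1584/EI
  at C: UDL 22: wL³/(24EI) = 1584/EI
  at A: point load 92.75 at a = 8: Pab(L + b)/(6LEI) = 659.6/EI
  at C: point load 92.75 at a = 8: Pab(L + a)/(6LEI) = 824.4/EI
  θ_A0 = 2244/EI,  θ_C0 = 2408/EI
Flexibility coefficients: a unit moment at one end gives L/(3EI) there and L/(6EI) at the far end, so f₁₁ = f₂₂ = 4/EI and f₁₂ = f₂₁ = 2/EI.
Compatibility — zero rotation at each built-in end:
  4 M_A + 2 M_C = 2244
  2 M_A + 4 M_C = 2408
Solving the pair gives M_A = 346.4 kN·m and M_C = 428.9 kN·m (hogging).

M_C = 428.9 kN·m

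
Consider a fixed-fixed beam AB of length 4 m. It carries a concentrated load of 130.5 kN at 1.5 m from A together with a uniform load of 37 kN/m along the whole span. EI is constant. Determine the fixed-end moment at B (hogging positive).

Release both end moments; the primary structure is a simply-supported span AB with redundants M_A and M_B.
End rotations of the released simple span under the applied load (×1/EI):
  at A: point load 130.5 at a = 1.5: Pab(L + b)/(6LEI) = 132.5/EI
  at B: point load 130.5 at a = 1.5: Pab(L + a)/(6LEI) = 112.1/EI
  at A: UDL 37: wL³/(24EI) = 98.67/EI
  at B: UDL 37: wL³/(24EI) = 98.67/EI
  θ_A0 = 231.2/EI,  θ_B0 = 210.8/EI
Flexibility coefficients: a unit moment at one end gives L/(3EI) there and L/(6EI) at the far end, so f₁₁ = f₂₂ = 1.333/EI and f₁₂ = f₂₁ = 0.6667/EI.
Compatibility — zero rotation at each built-in end:
  1.333 M_A + 0.6667 M_B = 231.2
  0.6667 M_A + 1.333 M_B = 210.8
Solving the pair gives M_A = 125.8 kN·m and M_B = 95.21 kN·m (hogging).

M_B = 95.21 kN·m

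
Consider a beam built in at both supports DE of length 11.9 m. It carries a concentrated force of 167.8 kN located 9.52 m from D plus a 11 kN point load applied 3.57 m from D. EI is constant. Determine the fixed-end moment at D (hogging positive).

Take the two fixed-end moments M_D, M_E as redundants; the released structure is the simple span DE.
End rotations of the released simple span under the applied load (×1/EI):
  at D: point load 167.8 at a = 9.52: Pab(L + b)/(6LEI) = 760.4/EI
  at E: point load 167.8 at a = 9.52: Pab(L + a)/(6LEI) = 1141/EI
  at D: point load 11 at a = 3.57: Pab(L + b)/(6LEI) = 92.68/EI
  at E: point load 11 at a = 3.57: Pab(L + a)/(6LEI) = 70.88/EI
  θ_D0 = 853.1/EI,  θ_E0 = 1211/EI
Flexibility coefficients: a unit moment at one end gives L/(3EI) there and L/(6EI) at the far end, so f₁₁ = f₂₂ = 3.967/EI and f₁₂ = f₂₁ = 1.983/EI.
Compatibility — zero rotation at each built-in end:
  3.967 M_D + 1.983 M_E = 853.1
  1.983 M_D + 3.967 M_E = 1211
Solving the pair gives M_D = 83.14 kN·m and M_E = 263.8 kN·m (hogging).

M_D = 83.14 kN·m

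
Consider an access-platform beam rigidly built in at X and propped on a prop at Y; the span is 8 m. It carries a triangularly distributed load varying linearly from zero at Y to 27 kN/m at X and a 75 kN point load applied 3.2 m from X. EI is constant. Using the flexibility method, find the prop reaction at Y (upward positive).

R_Y = 37.2 kN

Take the reaction at Y as the redundant and release it; the primary structure is a cantilever fixed at X.
Free-end deflection of the primary structure under the applied loading (downward +):
  triangular load, peak 27 at the fixed end: w₀L⁴/(30EI) = 3686/EI
  point load 75 at a = 3.2: Pa²(3L − a)/(6EI) = 2662/EI
  δ_0 = 6349/EI
Flexibility coefficient — unit upward force at Y: δ_{YY} = L³/(3EI) = 170.7/EI.
Compatibility at Y: δ_0 − R_Y·δ_{YY} = 0, so R_Y = 6349/170.7 = 37.2 kN.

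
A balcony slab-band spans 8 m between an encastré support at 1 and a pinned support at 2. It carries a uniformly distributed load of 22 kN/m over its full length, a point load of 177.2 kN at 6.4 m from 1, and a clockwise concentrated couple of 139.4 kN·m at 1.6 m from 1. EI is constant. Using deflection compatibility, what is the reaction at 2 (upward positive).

R_2 = 200.2 kN

Remove the prop at 2; the released (primary) structure is a cantilever built in at 1.
Primary-structure tip deflection at 2 by superposition:
  UDL 22: wL⁴/(8EI) = 11264/EI
  point load 177.2 at a = 6.4: Pa²(3L − a)/(6EI) = 21290/EI
  clockwise couple 139.4 at a = 1.6: M₀a(2L − a)/(2EI) = 1606/EI
  δ_0 = 34160/EI
Tip deflection under a unit load at 2: L³/(3EI) = 170.7/EI.
Compatibility at 2: δ_0 − R_2·δ_{22} = 0, so R_2 = 34160/170.7 = 200.2 kN.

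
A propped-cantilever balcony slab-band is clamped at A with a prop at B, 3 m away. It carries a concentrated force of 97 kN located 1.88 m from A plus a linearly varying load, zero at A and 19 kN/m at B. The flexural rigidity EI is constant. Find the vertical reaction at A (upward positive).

R_A = 64.62 kN

Release the roller at B. Primary structure: cantilever fixed at A.
Free-end deflection of the primary structure under the applied loading (downward +):
  point load 97 at a = 1.88: Pa²(3L − a)/(6EI) = 406.8/EI
  triangular load, peak 19 at the free end: 11w₀L⁴/(120EI) = 141.1/EI
  δ_0 = 547.9/EI
Tip deflection under a unit load at B: L³/(3EI) = 9/EI.
Compatibility at B: δ_0 − R_B·δ_{BB} = 0, so R_B = 547.9/9 = 60.88 kN.
Vertical equilibrium: R_A = ΣP − R_B = 125.5 − 60.88 = 64.62 kN.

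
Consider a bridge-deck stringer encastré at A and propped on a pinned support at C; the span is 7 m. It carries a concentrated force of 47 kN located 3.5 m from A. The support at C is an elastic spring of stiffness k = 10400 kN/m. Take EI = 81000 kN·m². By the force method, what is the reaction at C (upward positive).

R_C = 13.75 kN

Choose R_C as the redundant. The primary structure is the cantilever fixed at A.
Downward deflection at the released point C due to the loads:
  point load 47 at a = 3.5: Pa²(3L − a)/(6EI) = 1679/EI
Tip deflection under a unit load at C: L³/(3EI) = 114.3/EI.
With EI = 81000 kN·m²: δ_0 = 0.020732 m and δ_{CC} = 0.001412 m/kN.
Compatibility — the spring shortens by R_C/k under the reaction it provides: δ_0 − R_C·δ_{CC} = R_C/k. With 1/k = 0.000096 m/kN, R_C = δ_0 / (δ_{CC} + 1/k) = 0.020732 / (0.001412 + 0.000096) = 13.75 kN.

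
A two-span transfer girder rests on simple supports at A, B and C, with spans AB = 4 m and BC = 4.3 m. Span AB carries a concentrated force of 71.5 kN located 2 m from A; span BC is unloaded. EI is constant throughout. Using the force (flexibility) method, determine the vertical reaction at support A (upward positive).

Take M_B as the redundant. Released structure: two simple spans AB and BC with a hinge at B.
End slopes at the hinge B, treating each span as simply supported:
  span AB: point load 71.5 at a = 2: Pab(L + a)/(6LEI) = 71.5/EI
  relative rotation θ_0 = (71.5 + 0)/EI = 71.5/EI
A unit hogging moment at B produces rotation L₁/(3EI) + L₂/(3EI) = 2.767/EI.
Slope continuity at B: θ_0 = M_B·2.767/EI, so M_B = 71.5/2.767 = 25.84 kN·m (hogging).
Span AB, ΣM about A with M_B applied at B: R_B^{AB}·4 = 143 + 25.84, so R_B^{AB} = 42.21 kN and R_A = 71.5 − 42.21 = 29.29 kN.

R_A = 29.29 kN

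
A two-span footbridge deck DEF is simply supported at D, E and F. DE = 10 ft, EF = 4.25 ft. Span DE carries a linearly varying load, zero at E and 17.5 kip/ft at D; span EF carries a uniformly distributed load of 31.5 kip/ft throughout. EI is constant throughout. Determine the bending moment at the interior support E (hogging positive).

Release continuity at E by inserting a hinge; the redundant is the internal moment M_E. The primary structure is two simply-supported spans DE and EF.
Discontinuity in slope at E on the released structure — sum the simple-span end rotations:
  span DE: triangular load, peak 17.5: 7w₀L³/(360EI) = 340.3/EI
  span EF: UDL 31.5: wL³/(24EI) = 100.8/EI
  relative rotation θ_0 = (340.3 + 100.8)/EI = 441/EI
A unit hogging moment at E produces rotation L₁/(3EI) + L₂/(3EI) = 4.75/EI.
Compatibility: M_E·(L₁+L₂)/(3EI) = θ_0, giving M_E = 92.85 kip·ft (hogging).

M_E = 92.85 kip·ft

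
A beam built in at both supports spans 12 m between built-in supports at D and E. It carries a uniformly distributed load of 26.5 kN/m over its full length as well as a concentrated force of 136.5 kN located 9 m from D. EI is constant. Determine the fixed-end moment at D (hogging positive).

M_D = 394.8 kN·m

Release both end moments; the primary structure is a simply-supported span DE with redundants M_D and M_E.
End rotations of the released simple span under the applied load (×1/EI):
  at D: UDL 26.5: wL³/(24EI) = 1908/EI
  at E: UDL 26.5: wL³/(24EI) = 1908/EI
  at D: point load 136.5 at a = 9: Pab(L + b)/(6LEI) = 767.8/EI
  at E: point load 136.5 at a = 9: Pab(L + a)/(6LEI) = 1075/EI
  θ_D0 = 2676/EI,  θ_E0 = 2983/EI
Flexibility coefficients: a unit moment at one end gives L/(3EI) there and L/(6EI) at the far end, so f₁₁ = f₂₂ = 4/EI and f₁₂ = f₂₁ = 2/EI.
Compatibility — zero rotation at each built-in end:
  4 M_D + 2 M_E = 2676
  2 M_D + 4 M_E = 2983
Solving the pair gives M_D = 394.8 kN·m and M_E = 548.3 kN·m (hogging).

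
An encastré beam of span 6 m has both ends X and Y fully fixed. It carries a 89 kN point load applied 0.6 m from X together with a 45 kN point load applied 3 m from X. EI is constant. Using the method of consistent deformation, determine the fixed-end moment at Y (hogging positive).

Take the two fixed-end moments M_X, M_Y as redundants; the released structure is the simple span XY.
On the primary (simply-supported) span, the end slopes from the loading are:
  at X: point load 89 at a = 0.6: Pab(L + b)/(6LEI) = 91.31/EI
  at Y: point load 89 at a = 0.6: Pab(L + a)/(6LEI) = 52.87/EI
  at X: point load 45 at a = 3: Pab(L + b)/(6LEI) = 101.2/EI
  at Y: point load 45 at a = 3: Pab(L + a)/(6LEI) = 101.2/EI
  θ_X0 = 192.6/EI,  θ_Y0 = 154.1/EI
Flexibility coefficients: a unit moment at one end gives L/(3EI) there and L/(6EI) at the far end, so f₁₁ = f₂₂ = 2/EI and f₁₂ = f₂₁ = 1/EI.
Compatibility — zero rotation at each built-in end:
  2 M_X + 1 M_Y = 192.6
  1 M_X + 2 M_Y = 154.1
Solving the pair gives M_X = 77 kN·m and M_Y = 38.56 kN·m (hogging).

M_Y = 38.56 kN·m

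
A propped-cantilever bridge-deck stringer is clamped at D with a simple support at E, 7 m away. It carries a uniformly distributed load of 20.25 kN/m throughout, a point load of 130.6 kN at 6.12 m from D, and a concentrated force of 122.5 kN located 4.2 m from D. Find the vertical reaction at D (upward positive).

R_D = 182.7 kN

Take the reaction at E as the redundant and release it; the primary structure is a cantilever fixed at D.
Free-end deflection of the primary structure under the applied loading (downward +):
  UDL 20.25: wL⁴/(8EI) = 6078/EI
  point load 130.6 at a = 6.12: Pa²(3L − a)/(6EI) = 12131/EI
  point load 122.5 at a = 4.2: Pa²(3L − a)/(6EI) = 6051/EI
  δ_0 = 24259/EI
Tip deflection under a unit load at E: L³/(3EI) = 114.3/EI.
The prop prevents deflection at E: R_E = δ_0/δ_{EE} = 24259/114.3 = 212.2 kN.
Vertical equilibrium: R_D = ΣP − R_E = 394.9 − 212.2 = 182.7 kN.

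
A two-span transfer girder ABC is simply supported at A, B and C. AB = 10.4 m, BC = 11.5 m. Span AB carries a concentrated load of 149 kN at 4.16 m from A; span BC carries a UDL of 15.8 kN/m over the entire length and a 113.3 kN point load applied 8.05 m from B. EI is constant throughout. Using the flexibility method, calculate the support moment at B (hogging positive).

M_B = 354.2 kN·m

Release continuity at B by inserting a hinge; the redundant is the internal moment M_B. The primary structure is two simply-supported spans AB and BC.
Discontinuity in slope at B on the released structure — sum the simple-span end rotations:
  span AB: point load 149 at a = 4.16: Pab(L + a)/(6LEI) = 902.5/EI
  span BC: UDL 15.8: wL³/(24EI) = 1001/EI
  span BC: point load 113.3 at a = 8.05: Pab(L + b)/(6LEI) = 681.8/EI
  relative rotation θ_0 = (902.5 + 1683)/EI = 2585/EI
A unit hogging moment at B produces rotation L₁/(3EI) + L₂/(3EI) = 7.3/EI.
Slope continuity at B: θ_0 = M_B·7.3/EI, so M_B = 2585/7.3 = 354.2 kN·m (hogging).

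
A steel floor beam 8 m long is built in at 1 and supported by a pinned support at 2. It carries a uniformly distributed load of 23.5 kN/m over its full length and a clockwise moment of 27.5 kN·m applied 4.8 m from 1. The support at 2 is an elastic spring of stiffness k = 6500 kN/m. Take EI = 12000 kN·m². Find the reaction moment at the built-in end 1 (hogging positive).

M_1 = 187.3 kN·m

Take the reaction at 2 as the redundant and release it; the primary structure is a cantilever fixed at 1.
Free-end deflection of the primary structure under the applied loading (downward +):
  UDL 23.5: wL⁴/(8EI) = 12032/EI
  clockwise couple 27.5 at a = 4.8: M₀a(2L − a)/(2EI) = 739.2/EI
  δ_0 = 12771/EI
Flexibility coefficient — unit upward force at 2: δ_{22} = L³/(3EI) = 170.7/EI.
With EI = 12000 kN·m²: δ_0 = 1.0643 m and δ_{22} = 0.014222 m/kN.
Compatibility — the spring shortens by R_2/k under the reaction it provides: δ_0 − R_2·δ_{22} = R_2/k. With 1/k = 0.000154 m/kN, R_2 = δ_0 / (δ_{22} + 1/k) = 1.0643 / (0.014222 + 0.000154) = 74.03 kN.
Moment equilibrium about 1: M_1 = Σ(load moments about 1) − R_2·L = 779.5 − 74.03×8 = 187.3 kN·m.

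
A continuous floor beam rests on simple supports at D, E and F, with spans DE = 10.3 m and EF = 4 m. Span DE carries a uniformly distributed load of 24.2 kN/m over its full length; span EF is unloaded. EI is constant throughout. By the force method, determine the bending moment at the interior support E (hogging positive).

M_E = 231.2 kN·m

Insert a hinge at E; M_E is the redundant, and each span becomes simply supported.
Discontinuity in slope at E on the released structure — sum the simple-span end rotations:
  span DE: UDL 24.2: wL³/(24EI) = 1102/EI
  relative rotation θ_0 = (1102 + 0)/EI = 1102/EI
A unit hogging moment at E produces rotation L₁/(3EI) + L₂/(3EI) = 4.767/EI.
Slope continuity at E: θ_0 = M_E·4.767/EI, so M_E = 1102/4.767 = 231.2 kN·m (hogging).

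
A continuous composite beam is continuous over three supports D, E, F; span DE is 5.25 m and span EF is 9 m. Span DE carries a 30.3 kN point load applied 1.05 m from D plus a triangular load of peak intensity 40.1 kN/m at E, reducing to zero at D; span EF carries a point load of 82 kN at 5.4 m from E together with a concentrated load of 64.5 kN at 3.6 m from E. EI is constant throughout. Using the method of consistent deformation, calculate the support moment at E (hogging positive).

Release continuity at E by inserting a hinge; the redundant is the internal moment M_E. The primary structure is two simply-supported spans DE and EF.
Rotations at E on the released spans (each span's end-slope, ×1/EI):
  span DE: point load 30.3 at a = 1.05: Pab(L + a)/(6LEI) = 26.72/EI
  span DE: triangular load, peak 40.1: w₀L³/(45EI) = 128.9/EI
  span EF: point load 82 at a = 5.4: Pab(L + b)/(6LEI) = 372/EI
  span EF: point load 64.5 at a = 3.6: Pab(L + b)/(6LEI) = 334.4/EI
  relative rotation θ_0 = (155.7 + 706.3)/EI = 862/EI
A unit hogging moment at E produces rotation L₁/(3EI) + L₂/(3EI) = 4.75/EI.
Compatibility: M_E·(L₁+L₂)/(3EI) = θ_0, giving M_E = 181.5 kN·m (hogging).

M_E = 181.5 kN·m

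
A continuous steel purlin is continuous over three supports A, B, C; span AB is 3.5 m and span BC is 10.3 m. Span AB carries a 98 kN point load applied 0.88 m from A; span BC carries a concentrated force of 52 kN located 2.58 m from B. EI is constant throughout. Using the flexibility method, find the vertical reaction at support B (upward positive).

R_B = 92.67 kN

Release continuity at B by inserting a hinge; the redundant is the internal moment M_B. The primary structure is two simply-supported spans AB and BC.
End slopes at the hinge B, treating each span as simply supported:
  span AB: point load 98 at a = 0.88: Pab(L + a)/(6LEI) = 47.13/EI
  span BC: point load 52 at a = 2.58: Pab(L + b)/(6LEI) = 302/EI
  relative rotation θ_0 = (47.13 + 302)/EI = 349.1/EI
A unit hogging moment at B produces rotation L₁/(3EI) + L₂/(3EI) = 4.6/EI.
Slope continuity at B: θ_0 = M_B·4.6/EI, so M_B = 349.1/4.6 = 75.9 kN·m (hogging).
Span AB, ΣM about A with M_B applied at B: R_B^{AB}·3.5 = 86.24 + 75.9, so R_B^{AB} = 46.32 kN and R_A = 98 − 46.32 = 51.68 kN.
Span BC, ΣM about C: R_B^{BC}·10.3 = 401.4 + 75.9, so R_B^{BC} = 46.34 kN and R_C = 52 − 46.34 = 5.657 kN.
R_B = 46.32 + 46.34 = 92.67 kN.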